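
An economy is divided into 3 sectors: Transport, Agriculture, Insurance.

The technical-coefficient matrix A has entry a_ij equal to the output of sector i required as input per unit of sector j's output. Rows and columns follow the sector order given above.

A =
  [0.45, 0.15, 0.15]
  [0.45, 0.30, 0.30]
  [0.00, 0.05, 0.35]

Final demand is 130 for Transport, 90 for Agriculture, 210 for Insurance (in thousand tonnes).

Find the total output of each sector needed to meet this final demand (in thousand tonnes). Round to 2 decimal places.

x_1 = 503.98, x_2 = 611.17, x_3 = 370.09

I − A =
  [   0.55    -0.15    -0.15]
  [  -0.45     0.70    -0.30]
  [   0.00    -0.05     0.65]
Cofactors of I−A, C_ij = (−1)^(i+j)·(minor ij) (rows/columns in the sector order above):
  C_11 = (0.70)(0.65) − (-0.30)(-0.05) = 0.4400
  C_12 = −[(-0.45)(0.65) − (-0.30)(0.00)] = 0.2925
  C_13 = (-0.45)(-0.05) − (0.70)(0.00) = 0.0225
  C_21 = −[(-0.15)(0.65) − (-0.15)(-0.05)] = 0.1050
  C_22 = (0.55)(0.65) − (-0.15)(0.00) = 0.3575
  C_23 = −[(0.55)(-0.05) − (-0.15)(0.00)] = 0.0275
  C_31 = (-0.15)(-0.30) − (-0.15)(0.70) = 0.1500
  C_32 = −[(0.55)(-0.30) − (-0.15)(-0.45)] = 0.2325
  C_33 = (0.55)(0.70) − (-0.15)(-0.45) = 0.3175
det(I−A) = Σ_j (I−A)_1j·C_1j = (0.55)(0.4400) + (-0.15)(0.2925) + (-0.15)(0.0225) = 0.19475
adj(I−A) = Cᵀ =
  [ 0.4400   0.1050   0.1500]
  [ 0.2925   0.3575   0.2325]
  [ 0.0225   0.0275   0.3175]
(I − A)⁻¹ = adj(I−A) / det(I−A) ≈
  [   2.2593     0.5392     0.7702]
  [   1.5019     1.8357     1.1938]
  [   0.1155     0.1412     1.6303]
x = (I − A)⁻¹ d = adj(I−A)·d / det(I−A), with det(I−A) = 0.19475:
  x_1 = (0.4400·130 + 0.1050·90 + 0.1500·210) / 0.19475 = 98.15 / 0.19475 ≈ 503.98
  x_2 = (0.2925·130 + 0.3575·90 + 0.2325·210) / 0.19475 = 119.025 / 0.19475 ≈ 611.17
  x_3 = (0.0225·130 + 0.0275·90 + 0.3175·210) / 0.19475 = 72.075 / 0.19475 ≈ 370.09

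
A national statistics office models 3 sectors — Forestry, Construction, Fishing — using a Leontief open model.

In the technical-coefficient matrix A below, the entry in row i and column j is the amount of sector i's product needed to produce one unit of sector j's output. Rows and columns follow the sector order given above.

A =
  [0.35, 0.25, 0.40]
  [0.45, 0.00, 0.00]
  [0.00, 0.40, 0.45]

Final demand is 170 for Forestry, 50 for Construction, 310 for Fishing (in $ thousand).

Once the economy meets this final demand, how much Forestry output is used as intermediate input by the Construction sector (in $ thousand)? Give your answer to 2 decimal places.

I − A =
  [   0.65    -0.25    -0.40]
  [  -0.45     1.00     0.00]
  [   0.00    -0.40     0.55]
Cofactors of I−A, C_ij = (−1)^(i+j)·(minor ij) (rows/columns in the sector order above):
  C_11 = (1.00)(0.55) − (0.00)(-0.40) = 0.5500
  C_12 = −[(-0.45)(0.55) − (0.00)(0.00)] = 0.2475
  C_13 = (-0.45)(-0.40) − (1.00)(0.00) = 0.1800
  C_21 = −[(-0.25)(0.55) − (-0.40)(-0.40)] = 0.2975
  C_22 = (0.65)(0.55) − (-0.40)(0.00) = 0.3575
  C_23 = −[(0.65)(-0.40) − (-0.25)(0.00)] = 0.2600
  C_31 = (-0.25)(0.00) − (-0.40)(1.00) = 0.4000
  C_32 = −[(0.65)(0.00) − (-0.40)(-0.45)] = 0.1800
  C_33 = (0.65)(1.00) − (-0.25)(-0.45) = 0.5375
det(I−A) = Σ_j (I−A)_1j·C_1j = (0.65)(0.5500) + (-0.25)(0.2475) + (-0.40)(0.1800) = 0.223625
adj(I−A) = Cᵀ =
  [ 0.5500   0.2975   0.4000]
  [ 0.2475   0.3575   0.1800]
  [ 0.1800   0.2600   0.5375]
(I − A)⁻¹ = adj(I−A) / det(I−A) ≈
  [   2.4595     1.3304     1.7887]
  [   1.1068     1.5987     0.8049]
  [   0.8049     1.1627     2.4036]
First solve x = (I − A)⁻¹ d = adj(I−A)·d / det(I−A); in particular x_2 = (0.2475·170 + 0.3575·50 + 0.1800·310) / 0.223625 = 115.75 / 0.223625 ≈ 517.6076.
Intermediate flow from 1 to 2: z_12 = a_12 · x_2 = 0.25 × 115.75 / 0.223625 = 28.9375 / 0.223625 ≈ 129.40.

z_12 = 129.40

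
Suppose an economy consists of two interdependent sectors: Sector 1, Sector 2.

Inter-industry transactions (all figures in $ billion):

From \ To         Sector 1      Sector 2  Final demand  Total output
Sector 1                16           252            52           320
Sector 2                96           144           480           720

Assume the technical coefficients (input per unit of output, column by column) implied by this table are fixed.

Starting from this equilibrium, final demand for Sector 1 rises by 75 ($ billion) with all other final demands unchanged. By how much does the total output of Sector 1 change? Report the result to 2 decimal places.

Δx_1 = 91.60

Technical coefficients a_ij = z_ij / X_j:
  a_11 = 16/320 = 0.05, a_21 = 96/320 = 0.30
  a_12 = 252/720 = 0.35, a_22 = 144/720 = 0.20
I − A =
  [   0.95    -0.35]
  [  -0.30     0.80]
det(I−A) = (0.95)(0.80) − (-0.35)(-0.30) = 0.6550
adj(I−A) = [[0.80, 0.35], [0.30, 0.95]]
(I − A)⁻¹ = adj(I−A) / det(I−A) ≈
  [   1.2214     0.5344]
  [   0.4580     1.4504]
Δx = (I − A)⁻¹ Δd with Δd having +75 in the Sector 1 component and 0 elsewhere.
So Δx_1 = L_11 · (+75), where L_11 = adj(I−A)_11 / det(I−A) = 0.80 / 0.6550.
Δx_1 = 0.80 × (+75) / 0.6550 = 60.00 / 0.6550 ≈ 91.60.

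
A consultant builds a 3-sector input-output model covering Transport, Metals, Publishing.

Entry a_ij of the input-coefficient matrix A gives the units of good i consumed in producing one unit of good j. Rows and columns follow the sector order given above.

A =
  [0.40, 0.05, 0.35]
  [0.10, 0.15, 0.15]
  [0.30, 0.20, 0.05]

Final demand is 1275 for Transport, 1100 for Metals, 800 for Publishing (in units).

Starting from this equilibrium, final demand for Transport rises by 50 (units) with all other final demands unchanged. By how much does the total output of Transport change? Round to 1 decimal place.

Δx_1 = 107.0

I − A =
  [   0.60    -0.05    -0.35]
  [  -0.10     0.85    -0.15]
  [  -0.30    -0.20     0.95]
Cofactors of I−A, C_ij = (−1)^(i+j)·(minor ij) (rows/columns in the sector order above):
  C_11 = (0.85)(0.95) − (-0.15)(-0.20) = 0.7775
  C_12 = −[(-0.10)(0.95) − (-0.15)(-0.30)] = 0.1400
  C_13 = (-0.10)(-0.20) − (0.85)(-0.30) = 0.2750
  C_21 = −[(-0.05)(0.95) − (-0.35)(-0.20)] = 0.1175
  C_22 = (0.60)(0.95) − (-0.35)(-0.30) = 0.4650
  C_23 = −[(0.60)(-0.20) − (-0.05)(-0.30)] = 0.1350
  C_31 = (-0.05)(-0.15) − (-0.35)(0.85) = 0.3050
  C_32 = −[(0.60)(-0.15) − (-0.35)(-0.10)] = 0.1250
  C_33 = (0.60)(0.85) − (-0.05)(-0.10) = 0.5050
det(I−A) = Σ_j (I−A)_1j·C_1j = (0.60)(0.7775) + (-0.05)(0.1400) + (-0.35)(0.2750) = 0.36325
adj(I−A) = Cᵀ =
  [ 0.7775   0.1175   0.3050]
  [ 0.1400   0.4650   0.1250]
  [ 0.2750   0.1350   0.5050]
(I − A)⁻¹ = adj(I−A) / det(I−A) ≈
  [   2.1404     0.3235     0.8396]
  [   0.3854     1.2801     0.3441]
  [   0.7571     0.3716     1.3902]
Δx = (I − A)⁻¹ Δd with Δd having +50 in the Transport component and 0 elsewhere.
So Δx_1 = L_11 · (+50), where L_11 = adj(I−A)_11 / det(I−A) = 0.7775 / 0.36325.
Δx_1 = 0.7775 × (+50) / 0.36325 = 38.875 / 0.36325 ≈ 107.0.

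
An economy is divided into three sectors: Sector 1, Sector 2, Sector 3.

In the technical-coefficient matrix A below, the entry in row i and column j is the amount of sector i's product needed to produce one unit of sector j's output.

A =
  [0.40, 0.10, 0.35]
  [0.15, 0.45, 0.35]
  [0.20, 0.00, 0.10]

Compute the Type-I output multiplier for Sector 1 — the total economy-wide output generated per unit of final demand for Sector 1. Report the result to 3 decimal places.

m_1 = 3.403

I − A =
  [   0.60    -0.10    -0.35]
  [  -0.15     0.55    -0.35]
  [  -0.20     0.00     0.90]
Cofactors of I−A, C_ij = (−1)^(i+j)·(minor ij) (rows/columns in the sector order above):
  C_11 = (0.55)(0.90) − (-0.35)(0.00) = 0.4950
  C_12 = −[(-0.15)(0.90) − (-0.35)(-0.20)] = 0.2050
  C_13 = (-0.15)(0.00) − (0.55)(-0.20) = 0.1100
  C_21 = −[(-0.10)(0.90) − (-0.35)(0.00)] = 0.0900
  C_22 = (0.60)(0.90) − (-0.35)(-0.20) = 0.4700
  C_23 = −[(0.60)(0.00) − (-0.10)(-0.20)] = 0.0200
  C_31 = (-0.10)(-0.35) − (-0.35)(0.55) = 0.2275
  C_32 = −[(0.60)(-0.35) − (-0.35)(-0.15)] = 0.2625
  C_33 = (0.60)(0.55) − (-0.10)(-0.15) = 0.3150
det(I−A) = Σ_j (I−A)_1j·C_1j = (0.60)(0.4950) + (-0.10)(0.2050) + (-0.35)(0.1100) = 0.2380
adj(I−A) = Cᵀ =
  [ 0.4950   0.0900   0.2275]
  [ 0.2050   0.4700   0.2625]
  [ 0.1100   0.0200   0.3150]
(I − A)⁻¹ = adj(I−A) / det(I−A) ≈
  [   2.0798     0.3782     0.9559]
  [   0.8613     1.9748     1.1029]
  [   0.4622     0.0840     1.3235]
The output multiplier for sector j is the column-j sum of the Leontief inverse (I − A)⁻¹ = adj(I−A) / det(I−A).
Column 1 of adj(I−A): (0.4950, 0.2050, 0.1100); det(I−A) = 0.2380.
m_1 = (0.4950 + 0.2050 + 0.1100) / 0.2380 = 0.81 / 0.2380 ≈ 3.403.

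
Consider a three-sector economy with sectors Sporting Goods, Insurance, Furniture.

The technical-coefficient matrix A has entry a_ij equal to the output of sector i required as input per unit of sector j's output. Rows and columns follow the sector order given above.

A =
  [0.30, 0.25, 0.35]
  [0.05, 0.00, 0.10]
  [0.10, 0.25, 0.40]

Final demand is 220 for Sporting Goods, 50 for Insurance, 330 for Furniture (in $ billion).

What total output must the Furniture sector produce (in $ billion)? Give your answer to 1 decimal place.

I − A =
  [   0.70    -0.25    -0.35]
  [  -0.05     1.00    -0.10]
  [  -0.10    -0.25     0.60]
Cofactors of I−A, C_ij = (−1)^(i+j)·(minor ij) (rows/columns in the sector order above):
  C_11 = (1.00)(0.60) − (-0.10)(-0.25) = 0.5750
  C_12 = −[(-0.05)(0.60) − (-0.10)(-0.10)] = 0.0400
  C_13 = (-0.05)(-0.25) − (1.00)(-0.10) = 0.1125
  C_21 = −[(-0.25)(0.60) − (-0.35)(-0.25)] = 0.2375
  C_22 = (0.70)(0.60) − (-0.35)(-0.10) = 0.3850
  C_23 = −[(0.70)(-0.25) − (-0.25)(-0.10)] = 0.2000
  C_31 = (-0.25)(-0.10) − (-0.35)(1.00) = 0.3750
  C_32 = −[(0.70)(-0.10) − (-0.35)(-0.05)] = 0.0875
  C_33 = (0.70)(1.00) − (-0.25)(-0.05) = 0.6875
det(I−A) = Σ_j (I−A)_1j·C_1j = (0.70)(0.5750) + (-0.25)(0.0400) + (-0.35)(0.1125) = 0.353125
adj(I−A) = Cᵀ =
  [ 0.5750   0.2375   0.3750]
  [ 0.0400   0.3850   0.0875]
  [ 0.1125   0.2000   0.6875]
(I − A)⁻¹ = adj(I−A) / det(I−A) ≈
  [   1.6283     0.6726     1.0619]
  [   0.1133     1.0903     0.2478]
  [   0.3186     0.5664     1.9469]
x = (I − A)⁻¹ d = adj(I−A)·d / det(I−A), with det(I−A) = 0.353125:
  x_S = (0.5750·220 + 0.2375·50 + 0.3750·330) / 0.353125 = 262.125 / 0.353125 ≈ 742.3
  x_I = (0.0400·220 + 0.3850·50 + 0.0875·330) / 0.353125 = 56.925 / 0.353125 ≈ 161.2
  x_F = (0.1125·220 + 0.2000·50 + 0.6875·330) / 0.353125 = 261.625 / 0.353125 ≈ 740.9

x_F = 740.9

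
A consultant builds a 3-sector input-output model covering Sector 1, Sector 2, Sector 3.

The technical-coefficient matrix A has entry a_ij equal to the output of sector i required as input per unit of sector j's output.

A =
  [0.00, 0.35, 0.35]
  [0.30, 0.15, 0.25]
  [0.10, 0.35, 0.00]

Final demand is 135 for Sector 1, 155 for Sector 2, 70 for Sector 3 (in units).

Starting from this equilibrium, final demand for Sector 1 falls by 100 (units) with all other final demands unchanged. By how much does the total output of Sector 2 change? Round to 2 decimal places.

I − A =
  [   1.00    -0.35    -0.35]
  [  -0.30     0.85    -0.25]
  [  -0.10    -0.35     1.00]
Cofactors of I−A, C_ij = (−1)^(i+j)·(minor ij) (rows/columns in the sector order above):
  C_11 = (0.85)(1.00) − (-0.25)(-0.35) = 0.7625
  C_12 = −[(-0.30)(1.00) − (-0.25)(-0.10)] = 0.3250
  C_13 = (-0.30)(-0.35) − (0.85)(-0.10) = 0.1900
  C_21 = −[(-0.35)(1.00) − (-0.35)(-0.35)] = 0.4725
  C_22 = (1.00)(1.00) − (-0.35)(-0.10) = 0.9650
  C_23 = −[(1.00)(-0.35) − (-0.35)(-0.10)] = 0.3850
  C_31 = (-0.35)(-0.25) − (-0.35)(0.85) = 0.3850
  C_32 = −[(1.00)(-0.25) − (-0.35)(-0.30)] = 0.3550
  C_33 = (1.00)(0.85) − (-0.35)(-0.30) = 0.7450
det(I−A) = Σ_j (I−A)_1j·C_1j = (1.00)(0.7625) + (-0.35)(0.3250) + (-0.35)(0.1900) = 0.58225
adj(I−A) = Cᵀ =
  [ 0.7625   0.4725   0.3850]
  [ 0.3250   0.9650   0.3550]
  [ 0.1900   0.3850   0.7450]
(I − A)⁻¹ = adj(I−A) / det(I−A) ≈
  [   1.3096     0.8115     0.6612]
  [   0.5582     1.6574     0.6097]
  [   0.3263     0.6612     1.2795]
Δx = (I − A)⁻¹ Δd with Δd having -100 in the Sector 1 component and 0 elsewhere.
So Δx_2 = L_21 · (-100), where L_21 = adj(I−A)_21 / det(I−A) = 0.3250 / 0.58225.
Δx_2 = 0.3250 × (-100) / 0.58225 = -32.50 / 0.58225 ≈ -55.82.

Δx_2 = -55.82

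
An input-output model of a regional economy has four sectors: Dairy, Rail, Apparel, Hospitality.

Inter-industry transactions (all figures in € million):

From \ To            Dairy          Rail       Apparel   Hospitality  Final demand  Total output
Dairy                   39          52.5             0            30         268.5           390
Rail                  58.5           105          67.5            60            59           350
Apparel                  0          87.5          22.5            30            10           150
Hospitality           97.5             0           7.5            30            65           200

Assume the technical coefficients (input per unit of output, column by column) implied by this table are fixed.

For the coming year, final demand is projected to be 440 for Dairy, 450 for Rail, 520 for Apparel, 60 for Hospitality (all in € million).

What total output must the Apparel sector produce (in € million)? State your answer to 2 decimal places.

Technical coefficients a_ij = z_ij / X_j:
  a_11 = 39/390 = 0.10, a_21 = 58.5/390 = 0.15, a_31 = 0/390 = 0.00, a_41 = 97.5/390 = 0.25
  a_12 = 52.5/350 = 0.15, a_22 = 105/350 = 0.30, a_32 = 87.5/350 = 0.25, a_42 = 0/350 = 0.00
  a_13 = 0/150 = 0.00, a_23 = 67.5/150 = 0.45, a_33 = 22.5/150 = 0.15, a_43 = 7.5/150 = 0.05
  a_14 = 30/200 = 0.15, a_24 = 60/200 = 0.30, a_34 = 30/200 = 0.15, a_44 = 30/200 = 0.15
I − A =
  [   0.90    -0.15     0.00    -0.15]
  [  -0.15     0.70    -0.45    -0.30]
  [   0.00    -0.25     0.85    -0.15]
  [  -0.25     0.00    -0.05     0.85]
Compute the cofactors C_ij = (−1)^(i+j)·(3×3 minor ij) of I−A; the adjugate is their transpose:
adj(I−A) = Cᵀ =
  [ 0.401125   0.109125   0.064875   0.120750]
  [ 0.187875   0.611625   0.342000   0.309375]
  [ 0.076875   0.187500   0.478875   0.164250]
  [ 0.122500   0.043125   0.047250   0.415125]
det(I−A) = Σ_j (I−A)_1j·C_1j = (0.90)(0.401125) + (-0.15)(0.187875) + (0.00)(0.076875) + (-0.15)(0.122500) = 0.31445625
(I − A)⁻¹ = adj(I−A) / det(I−A) ≈
  [   1.2756     0.3470     0.2063     0.3840]
  [   0.5975     1.9450     1.0876     0.9838]
  [   0.2445     0.5963     1.5229     0.5223]
  [   0.3896     0.1371     0.1503     1.3201]
x = (I − A)⁻¹ d = adj(I−A)·d / det(I−A), with det(I−A) = 0.31445625:
  x_1 = (0.401125·440 + 0.109125·450 + 0.064875·520 + 0.120750·60) / 0.31445625 = 266.58125 / 0.31445625 ≈ 847.75
  x_2 = (0.187875·440 + 0.611625·450 + 0.342000·520 + 0.309375·60) / 0.31445625 = 554.29875 / 0.31445625 ≈ 1762.72
  x_3 = (0.076875·440 + 0.187500·450 + 0.478875·520 + 0.164250·60) / 0.31445625 = 377.07 / 0.31445625 ≈ 1199.12
  x_4 = (0.122500·440 + 0.043125·450 + 0.047250·520 + 0.415125·60) / 0.31445625 = 122.78375 / 0.31445625 ≈ 390.46

x_3 = 1199.12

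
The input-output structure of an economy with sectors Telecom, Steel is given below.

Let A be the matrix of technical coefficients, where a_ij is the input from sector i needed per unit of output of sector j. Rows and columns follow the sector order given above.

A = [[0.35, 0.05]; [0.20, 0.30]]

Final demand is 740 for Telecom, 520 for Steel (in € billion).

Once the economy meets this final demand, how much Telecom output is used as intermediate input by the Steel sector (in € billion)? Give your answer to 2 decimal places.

I − A =
  [   0.65    -0.05]
  [  -0.20     0.70]
det(I−A) = (0.65)(0.70) − (-0.05)(-0.20) = 0.4450
adj(I−A) = [[0.70, 0.05], [0.20, 0.65]]
(I − A)⁻¹ = adj(I−A) / det(I−A) ≈
  [   1.5730     0.1124]
  [   0.4494     1.4607]
First solve x = (I − A)⁻¹ d = adj(I−A)·d / det(I−A); in particular x_S = (0.20·740 + 0.65·520) / 0.4450 = 486.00 / 0.4450 ≈ 1092.1348.
Intermediate flow from T to S: z_TS = a_TS · x_S = 0.05 × 486.00 / 0.4450 = 24.30 / 0.4450 ≈ 54.61.

z_TS = 54.61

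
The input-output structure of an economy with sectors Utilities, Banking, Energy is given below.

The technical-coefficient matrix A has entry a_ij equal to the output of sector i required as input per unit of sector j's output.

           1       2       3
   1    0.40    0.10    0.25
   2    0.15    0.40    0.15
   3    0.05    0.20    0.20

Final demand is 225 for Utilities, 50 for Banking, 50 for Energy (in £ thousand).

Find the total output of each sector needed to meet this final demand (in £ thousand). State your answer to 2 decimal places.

I − A =
  [   0.60    -0.10    -0.25]
  [  -0.15     0.60    -0.15]
  [  -0.05    -0.20     0.80]
Cofactors of I−A, C_ij = (−1)^(i+j)·(minor ij) (rows/columns in the sector order above):
  C_11 = (0.60)(0.80) − (-0.15)(-0.20) = 0.4500
  C_12 = −[(-0.15)(0.80) − (-0.15)(-0.05)] = 0.1275
  C_13 = (-0.15)(-0.20) − (0.60)(-0.05) = 0.0600
  C_21 = −[(-0.10)(0.80) − (-0.25)(-0.20)] = 0.1300
  C_22 = (0.60)(0.80) − (-0.25)(-0.05) = 0.4675
  C_23 = −[(0.60)(-0.20) − (-0.10)(-0.05)] = 0.1250
  C_31 = (-0.10)(-0.15) − (-0.25)(0.60) = 0.1650
  C_32 = −[(0.60)(-0.15) − (-0.25)(-0.15)] = 0.1275
  C_33 = (0.60)(0.60) − (-0.10)(-0.15) = 0.3450
det(I−A) = Σ_j (I−A)_1j·C_1j = (0.60)(0.4500) + (-0.10)(0.1275) + (-0.25)(0.0600) = 0.24225
adj(I−A) = Cᵀ =
  [ 0.4500   0.1300   0.1650]
  [ 0.1275   0.4675   0.1275]
  [ 0.0600   0.1250   0.3450]
(I − A)⁻¹ = adj(I−A) / det(I−A) ≈
  [   1.8576     0.5366     0.6811]
  [   0.5263     1.9298     0.5263]
  [   0.2477     0.5160     1.4241]
x = (I − A)⁻¹ d = adj(I−A)·d / det(I−A), with det(I−A) = 0.24225:
  x_1 = (0.4500·225 + 0.1300·50 + 0.1650·50) / 0.24225 = 116.00 / 0.24225 ≈ 478.84
  x_2 = (0.1275·225 + 0.4675·50 + 0.1275·50) / 0.24225 = 58.4375 / 0.24225 ≈ 241.23
  x_3 = (0.0600·225 + 0.1250·50 + 0.3450·50) / 0.24225 = 37.00 / 0.24225 ≈ 152.73

x_1 = 478.84, x_2 = 241.23, x_3 = 152.73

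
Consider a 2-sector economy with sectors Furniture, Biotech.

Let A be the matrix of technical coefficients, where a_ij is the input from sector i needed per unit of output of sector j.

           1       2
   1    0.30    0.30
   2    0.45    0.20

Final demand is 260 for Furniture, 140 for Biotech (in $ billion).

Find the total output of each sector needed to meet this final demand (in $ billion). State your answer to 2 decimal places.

x_1 = 588.24, x_2 = 505.88

I − A =
  [   0.70    -0.30]
  [  -0.45     0.80]
det(I−A) = (0.70)(0.80) − (-0.30)(-0.45) = 0.4250
adj(I−A) = [[0.80, 0.30], [0.45, 0.70]]
(I − A)⁻¹ = adj(I−A) / det(I−A) ≈
  [   1.8824     0.7059]
  [   1.0588     1.6471]
x = (I − A)⁻¹ d = adj(I−A)·d / det(I−A), with det(I−A) = 0.4250:
  x_1 = (0.80·260 + 0.30·140) / 0.4250 = 250.00 / 0.4250 ≈ 588.24
  x_2 = (0.45·260 + 0.70·140) / 0.4250 = 215.00 / 0.4250 ≈ 505.88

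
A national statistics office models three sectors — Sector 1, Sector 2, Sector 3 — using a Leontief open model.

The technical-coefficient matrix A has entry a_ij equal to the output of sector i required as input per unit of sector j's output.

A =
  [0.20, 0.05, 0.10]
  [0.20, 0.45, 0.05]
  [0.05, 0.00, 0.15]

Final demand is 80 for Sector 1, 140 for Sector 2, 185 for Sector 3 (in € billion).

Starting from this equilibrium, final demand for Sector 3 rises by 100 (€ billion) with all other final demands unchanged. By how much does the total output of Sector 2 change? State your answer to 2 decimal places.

I − A =
  [   0.80    -0.05    -0.10]
  [  -0.20     0.55    -0.05]
  [  -0.05     0.00     0.85]
Cofactors of I−A, C_ij = (−1)^(i+j)·(minor ij) (rows/columns in the sector order above):
  C_11 = (0.55)(0.85) − (-0.05)(0.00) = 0.4675
  C_12 = −[(-0.20)(0.85) − (-0.05)(-0.05)] = 0.1725
  C_13 = (-0.20)(0.00) − (0.55)(-0.05) = 0.0275
  C_21 = −[(-0.05)(0.85) − (-0.10)(0.00)] = 0.0425
  C_22 = (0.80)(0.85) − (-0.10)(-0.05) = 0.6750
  C_23 = −[(0.80)(0.00) − (-0.05)(-0.05)] = 0.0025
  C_31 = (-0.05)(-0.05) − (-0.10)(0.55) = 0.0575
  C_32 = −[(0.80)(-0.05) − (-0.10)(-0.20)] = 0.0600
  C_33 = (0.80)(0.55) − (-0.05)(-0.20) = 0.4300
det(I−A) = Σ_j (I−A)_1j·C_1j = (0.80)(0.4675) + (-0.05)(0.1725) + (-0.10)(0.0275) = 0.362625
adj(I−A) = Cᵀ =
  [ 0.4675   0.0425   0.0575]
  [ 0.1725   0.6750   0.0600]
  [ 0.0275   0.0025   0.4300]
(I − A)⁻¹ = adj(I−A) / det(I−A) ≈
  [   1.2892     0.1172     0.1586]
  [   0.4757     1.8614     0.1655]
  [   0.0758     0.0069     1.1858]
Δx = (I − A)⁻¹ Δd with Δd having +100 in the Sector 3 component and 0 elsewhere.
So Δx_2 = L_23 · (+100), where L_23 = adj(I−A)_23 / det(I−A) = 0.0600 / 0.362625.
Δx_2 = 0.0600 × (+100) / 0.362625 = 6.00 / 0.362625 ≈ 16.55.

Δx_2 = 16.55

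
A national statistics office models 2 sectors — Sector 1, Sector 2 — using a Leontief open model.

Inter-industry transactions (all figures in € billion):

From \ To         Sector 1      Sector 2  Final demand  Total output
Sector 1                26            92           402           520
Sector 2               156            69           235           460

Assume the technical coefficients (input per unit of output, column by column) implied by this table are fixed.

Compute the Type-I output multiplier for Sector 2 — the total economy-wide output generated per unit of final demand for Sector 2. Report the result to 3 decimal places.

m_2 = 1.538

Technical coefficients a_ij = z_ij / X_j:
  a_11 = 26/520 = 0.05, a_21 = 156/520 = 0.30
  a_12 = 92/460 = 0.20, a_22 = 69/460 = 0.15
I − A =
  [   0.95    -0.20]
  [  -0.30     0.85]
det(I−A) = (0.95)(0.85) − (-0.20)(-0.30) = 0.7475
adj(I−A) = [[0.85, 0.20], [0.30, 0.95]]
(I − A)⁻¹ = adj(I−A) / det(I−A) ≈
  [   1.1371     0.2676]
  [   0.4013     1.2709]
The output multiplier for sector j is the column-j sum of the Leontief inverse (I − A)⁻¹ = adj(I−A) / det(I−A).
Column 2 of adj(I−A): (0.20, 0.95); det(I−A) = 0.7475.
m_2 = (0.20 + 0.95) / 0.7475 = 1.15 / 0.7475 ≈ 1.538.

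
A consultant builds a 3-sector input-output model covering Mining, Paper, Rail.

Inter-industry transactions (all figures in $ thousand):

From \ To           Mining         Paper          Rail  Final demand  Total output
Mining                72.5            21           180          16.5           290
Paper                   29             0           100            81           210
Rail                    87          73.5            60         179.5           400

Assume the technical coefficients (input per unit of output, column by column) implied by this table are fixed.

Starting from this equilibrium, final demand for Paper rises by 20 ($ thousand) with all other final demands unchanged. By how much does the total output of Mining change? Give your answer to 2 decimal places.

Δx_1 = 11.97

Technical coefficients a_ij = z_ij / X_j:
  a_11 = 72.5/290 = 0.25, a_21 = 29/290 = 0.10, a_31 = 87/290 = 0.30
  a_12 = 21/210 = 0.10, a_22 = 0/210 = 0.00, a_32 = 73.5/210 = 0.35
  a_13 = 180/400 = 0.45, a_23 = 100/400 = 0.25, a_33 = 60/400 = 0.15
I − A =
  [   0.75    -0.10    -0.45]
  [  -0.10     1.00    -0.25]
  [  -0.30    -0.35     0.85]
Cofactors of I−A, C_ij = (−1)^(i+j)·(minor ij) (rows/columns in the sector order above):
  C_11 = (1.00)(0.85) − (-0.25)(-0.35) = 0.7625
  C_12 = −[(-0.10)(0.85) − (-0.25)(-0.30)] = 0.1600
  C_13 = (-0.10)(-0.35) − (1.00)(-0.30) = 0.3350
  C_21 = −[(-0.10)(0.85) − (-0.45)(-0.35)] = 0.2425
  C_22 = (0.75)(0.85) − (-0.45)(-0.30) = 0.5025
  C_23 = −[(0.75)(-0.35) − (-0.10)(-0.30)] = 0.2925
  C_31 = (-0.10)(-0.25) − (-0.45)(1.00) = 0.4750
  C_32 = −[(0.75)(-0.25) − (-0.45)(-0.10)] = 0.2325
  C_33 = (0.75)(1.00) − (-0.10)(-0.10) = 0.7400
det(I−A) = Σ_j (I−A)_1j·C_1j = (0.75)(0.7625) + (-0.10)(0.1600) + (-0.45)(0.3350) = 0.405125
adj(I−A) = Cᵀ =
  [ 0.7625   0.2425   0.4750]
  [ 0.1600   0.5025   0.2325]
  [ 0.3350   0.2925   0.7400]
(I − A)⁻¹ = adj(I−A) / det(I−A) ≈
  [   1.8821     0.5986     1.1725]
  [   0.3949     1.2404     0.5739]
  [   0.8269     0.7220     1.8266]
Δx = (I − A)⁻¹ Δd with Δd having +20 in the Paper component and 0 elsewhere.
So Δx_1 = L_12 · (+20), where L_12 = adj(I−A)_12 / det(I−A) = 0.2425 / 0.405125.
Δx_1 = 0.2425 × (+20) / 0.405125 = 4.85 / 0.405125 ≈ 11.97.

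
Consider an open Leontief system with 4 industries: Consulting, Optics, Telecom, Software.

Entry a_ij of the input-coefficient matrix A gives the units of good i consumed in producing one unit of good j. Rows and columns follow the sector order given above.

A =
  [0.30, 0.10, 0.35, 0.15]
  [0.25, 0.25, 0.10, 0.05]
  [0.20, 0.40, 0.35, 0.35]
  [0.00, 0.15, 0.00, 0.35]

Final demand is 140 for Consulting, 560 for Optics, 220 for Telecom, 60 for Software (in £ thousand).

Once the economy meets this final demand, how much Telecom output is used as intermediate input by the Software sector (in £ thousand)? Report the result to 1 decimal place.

I − A =
  [   0.70    -0.10    -0.35    -0.15]
  [  -0.25     0.75    -0.10    -0.05]
  [  -0.20    -0.40     0.65    -0.35]
  [   0.00    -0.15     0.00     0.65]
Compute the cofactors C_ij = (−1)^(i+j)·(3×3 minor ij) of I−A; the adjugate is their transpose:
adj(I−A) = Cᵀ =
  [ 0.280750   0.166250   0.176750   0.172750]
  [ 0.118625   0.250250   0.102375   0.101750]
  [ 0.174125   0.236250   0.314125   0.227500]
  [ 0.027375   0.057750   0.023625   0.207500]
det(I−A) = Σ_j (I−A)_1j·C_1j = (0.70)(0.280750) + (-0.10)(0.118625) + (-0.35)(0.174125) + (-0.15)(0.027375) = 0.1196125
(I − A)⁻¹ = adj(I−A) / det(I−A) ≈
  [   2.3472     1.3899     1.4777     1.4442]
  [   0.9917     2.0922     0.8559     0.8507]
  [   1.4557     1.9751     2.6262     1.9020]
  [   0.2289     0.4828     0.1975     1.7348]
First solve x = (I − A)⁻¹ d = adj(I−A)·d / det(I−A); in particular x_S = (0.027375·140 + 0.057750·560 + 0.023625·220 + 0.207500·60) / 0.1196125 = 53.82 / 0.1196125 ≈ 449.953.
Intermediate flow from T to S: z_TS = a_TS · x_S = 0.35 × 53.82 / 0.1196125 = 18.837 / 0.1196125 ≈ 157.5.

z_TS = 157.5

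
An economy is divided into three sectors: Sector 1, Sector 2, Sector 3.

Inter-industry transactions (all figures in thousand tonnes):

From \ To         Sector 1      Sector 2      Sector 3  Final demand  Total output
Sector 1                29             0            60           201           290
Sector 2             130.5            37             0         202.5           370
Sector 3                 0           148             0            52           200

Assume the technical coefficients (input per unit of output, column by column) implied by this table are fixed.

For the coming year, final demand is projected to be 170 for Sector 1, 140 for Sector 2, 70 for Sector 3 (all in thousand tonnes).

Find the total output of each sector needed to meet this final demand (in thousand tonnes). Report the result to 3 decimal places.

x_1 = 249.603, x_2 = 280.357, x_3 = 182.143

Technical coefficients a_ij = z_ij / X_j:
  a_11 = 29/290 = 0.10, a_21 = 130.5/290 = 0.45, a_31 = 0/290 = 0.00
  a_12 = 0/370 = 0.00, a_22 = 37/370 = 0.10, a_32 = 148/370 = 0.40
  a_13 = 60/200 = 0.30, a_23 = 0/200 = 0.00, a_33 = 0/200 = 0.00
I − A =
  [   0.90     0.00    -0.30]
  [  -0.45     0.90     0.00]
  [   0.00    -0.40     1.00]
Cofactors of I−A, C_ij = (−1)^(i+j)·(minor ij) (rows/columns in the sector order above):
  C_11 = (0.90)(1.00) − (0.00)(-0.40) = 0.9000
  C_12 = −[(-0.45)(1.00) − (0.00)(0.00)] = 0.4500
  C_13 = (-0.45)(-0.40) − (0.90)(0.00) = 0.1800
  C_21 = −[(0.00)(1.00) − (-0.30)(-0.40)] = 0.1200
  C_22 = (0.90)(1.00) − (-0.30)(0.00) = 0.9000
  C_23 = −[(0.90)(-0.40) − (0.00)(0.00)] = 0.3600
  C_31 = (0.00)(0.00) − (-0.30)(0.90) = 0.2700
  C_32 = −[(0.90)(0.00) − (-0.30)(-0.45)] = 0.1350
  C_33 = (0.90)(0.90) − (0.00)(-0.45) = 0.8100
det(I−A) = Σ_j (I−A)_1j·C_1j = (0.90)(0.9000) + (0.00)(0.4500) + (-0.30)(0.1800) = 0.7560
adj(I−A) = Cᵀ =
  [ 0.9000   0.1200   0.2700]
  [ 0.4500   0.9000   0.1350]
  [ 0.1800   0.3600   0.8100]
(I − A)⁻¹ = adj(I−A) / det(I−A) ≈
  [   1.1905     0.1587     0.3571]
  [   0.5952     1.1905     0.1786]
  [   0.2381     0.4762     1.0714]
x = (I − A)⁻¹ d = adj(I−A)·d / det(I−A), with det(I−A) = 0.7560:
  x_1 = (0.9000·170 + 0.1200·140 + 0.2700·70) / 0.7560 = 188.70 / 0.7560 ≈ 249.603
  x_2 = (0.4500·170 + 0.9000·140 + 0.1350·70) / 0.7560 = 211.95 / 0.7560 ≈ 280.357
  x_3 = (0.1800·170 + 0.3600·140 + 0.8100·70) / 0.7560 = 137.70 / 0.7560 ≈ 182.143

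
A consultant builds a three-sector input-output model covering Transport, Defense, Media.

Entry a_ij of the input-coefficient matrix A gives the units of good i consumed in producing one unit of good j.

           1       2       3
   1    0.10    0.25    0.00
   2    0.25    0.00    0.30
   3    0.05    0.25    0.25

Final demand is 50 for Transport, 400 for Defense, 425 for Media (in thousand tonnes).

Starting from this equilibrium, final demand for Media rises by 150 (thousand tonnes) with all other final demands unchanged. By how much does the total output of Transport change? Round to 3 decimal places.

Δx_1 = 20.202

I − A =
  [   0.90    -0.25     0.00]
  [  -0.25     1.00    -0.30]
  [  -0.05    -0.25     0.75]
Cofactors of I−A, C_ij = (−1)^(i+j)·(minor ij) (rows/columns in the sector order above):
  C_11 = (1.00)(0.75) − (-0.30)(-0.25) = 0.6750
  C_12 = −[(-0.25)(0.75) − (-0.30)(-0.05)] = 0.2025
  C_13 = (-0.25)(-0.25) − (1.00)(-0.05) = 0.1125
  C_21 = −[(-0.25)(0.75) − (0.00)(-0.25)] = 0.1875
  C_22 = (0.90)(0.75) − (0.00)(-0.05) = 0.6750
  C_23 = −[(0.90)(-0.25) − (-0.25)(-0.05)] = 0.2375
  C_31 = (-0.25)(-0.30) − (0.00)(1.00) = 0.0750
  C_32 = −[(0.90)(-0.30) − (0.00)(-0.25)] = 0.2700
  C_33 = (0.90)(1.00) − (-0.25)(-0.25) = 0.8375
det(I−A) = Σ_j (I−A)_1j·C_1j = (0.90)(0.6750) + (-0.25)(0.2025) + (0.00)(0.1125) = 0.556875
adj(I−A) = Cᵀ =
  [ 0.6750   0.1875   0.0750]
  [ 0.2025   0.6750   0.2700]
  [ 0.1125   0.2375   0.8375]
(I − A)⁻¹ = adj(I−A) / det(I−A) ≈
  [   1.2121     0.3367     0.1347]
  [   0.3636     1.2121     0.4848]
  [   0.2020     0.4265     1.5039]
Δx = (I − A)⁻¹ Δd with Δd having +150 in the Media component and 0 elsewhere.
So Δx_1 = L_13 · (+150), where L_13 = adj(I−A)_13 / det(I−A) = 0.0750 / 0.556875.
Δx_1 = 0.0750 × (+150) / 0.556875 = 11.25 / 0.556875 ≈ 20.202.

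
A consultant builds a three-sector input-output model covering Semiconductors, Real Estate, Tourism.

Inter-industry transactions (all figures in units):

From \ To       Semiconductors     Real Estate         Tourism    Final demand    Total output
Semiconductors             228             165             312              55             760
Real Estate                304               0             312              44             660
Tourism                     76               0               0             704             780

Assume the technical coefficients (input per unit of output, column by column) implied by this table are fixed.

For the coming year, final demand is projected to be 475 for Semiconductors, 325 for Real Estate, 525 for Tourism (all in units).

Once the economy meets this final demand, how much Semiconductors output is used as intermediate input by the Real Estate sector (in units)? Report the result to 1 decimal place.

z_12 = 297.5

Technical coefficients a_ij = z_ij / X_j:
  a_11 = 228/760 = 0.30, a_21 = 304/760 = 0.40, a_31 = 76/760 = 0.10
  a_12 = 165/660 = 0.25, a_22 = 0/660 = 0.00, a_32 = 0/660 = 0.00
  a_13 = 312/780 = 0.40, a_23 = 312/780 = 0.40, a_33 = 0/780 = 0.00
I − A =
  [   0.70    -0.25    -0.40]
  [  -0.40     1.00    -0.40]
  [  -0.10     0.00     1.00]
Cofactors of I−A, C_ij = (−1)^(i+j)·(minor ij) (rows/columns in the sector order above):
  C_11 = (1.00)(1.00) − (-0.40)(0.00) = 1.0000
  C_12 = −[(-0.40)(1.00) − (-0.40)(-0.10)] = 0.4400
  C_13 = (-0.40)(0.00) − (1.00)(-0.10) = 0.1000
  C_21 = −[(-0.25)(1.00) − (-0.40)(0.00)] = 0.2500
  C_22 = (0.70)(1.00) − (-0.40)(-0.10) = 0.6600
  C_23 = −[(0.70)(0.00) − (-0.25)(-0.10)] = 0.0250
  C_31 = (-0.25)(-0.40) − (-0.40)(1.00) = 0.5000
  C_32 = −[(0.70)(-0.40) − (-0.40)(-0.40)] = 0.4400
  C_33 = (0.70)(1.00) − (-0.25)(-0.40) = 0.6000
det(I−A) = Σ_j (I−A)_1j·C_1j = (0.70)(1.0000) + (-0.25)(0.4400) + (-0.40)(0.1000) = 0.5500
adj(I−A) = Cᵀ =
  [ 1.0000   0.2500   0.5000]
  [ 0.4400   0.6600   0.4400]
  [ 0.1000   0.0250   0.6000]
(I − A)⁻¹ = adj(I−A) / det(I−A) ≈
  [   1.8182     0.4545     0.9091]
  [   0.8000     1.2000     0.8000]
  [   0.1818     0.0455     1.0909]
First solve x = (I − A)⁻¹ d = adj(I−A)·d / det(I−A); in particular x_2 = (0.4400·475 + 0.6600·325 + 0.4400·525) / 0.5500 = 654.50 / 0.5500 = 1190.000.
Intermediate flow from 1 to 2: z_12 = a_12 · x_2 = 0.25 × 654.50 / 0.5500 = 163.625 / 0.5500 = 297.5.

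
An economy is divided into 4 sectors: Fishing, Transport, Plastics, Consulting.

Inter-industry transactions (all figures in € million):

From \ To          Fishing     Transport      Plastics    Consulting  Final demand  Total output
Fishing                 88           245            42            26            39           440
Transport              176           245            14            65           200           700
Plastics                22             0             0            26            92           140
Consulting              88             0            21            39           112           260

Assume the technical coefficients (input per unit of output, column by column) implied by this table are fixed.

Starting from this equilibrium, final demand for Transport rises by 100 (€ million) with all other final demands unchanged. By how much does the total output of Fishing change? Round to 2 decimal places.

Technical coefficients a_ij = z_ij / X_j:
  a_11 = 88/440 = 0.20, a_21 = 176/440 = 0.40, a_31 = 22/440 = 0.05, a_41 = 88/440 = 0.20
  a_12 = 245/700 = 0.35, a_22 = 245/700 = 0.35, a_32 = 0/700 = 0.00, a_42 = 0/700 = 0.00
  a_13 = 42/140 = 0.30, a_23 = 14/140 = 0.10, a_33 = 0/140 = 0.00, a_43 = 21/140 = 0.15
  a_14 = 26/260 = 0.10, a_24 = 65/260 = 0.25, a_34 = 26/260 = 0.10, a_44 = 39/260 = 0.15
I − A =
  [   0.80    -0.35    -0.30    -0.10]
  [  -0.40     0.65    -0.10    -0.25]
  [  -0.05     0.00     1.00    -0.10]
  [  -0.20     0.00    -0.15     0.85]
Compute the cofactors C_ij = (−1)^(i+j)·(3×3 minor ij) of I−A; the adjugate is their transpose:
adj(I−A) = Cᵀ =
  [ 0.542750   0.292250   0.218375   0.175500]
  [ 0.392125   0.628500   0.219000   0.256750]
  [ 0.040625   0.021875   0.292500   0.045625]
  [ 0.134875   0.072625   0.103000   0.368500]
det(I−A) = Σ_j (I−A)_1j·C_1j = (0.80)(0.542750) + (-0.35)(0.392125) + (-0.30)(0.040625) + (-0.10)(0.134875) = 0.27128125
(I − A)⁻¹ = adj(I−A) / det(I−A) ≈
  [   2.0007     1.0773     0.8050     0.6469]
  [   1.4455     2.3168     0.8073     0.9464]
  [   0.1498     0.0806     1.0782     0.1682]
  [   0.4972     0.2677     0.3797     1.3584]
Δx = (I − A)⁻¹ Δd with Δd having +100 in the Transport component and 0 elsewhere.
So Δx_1 = L_12 · (+100), where L_12 = adj(I−A)_12 / det(I−A) = 0.292250 / 0.27128125.
Δx_1 = 0.292250 × (+100) / 0.27128125 = 29.225 / 0.27128125 ≈ 107.73.

Δx_1 = 107.73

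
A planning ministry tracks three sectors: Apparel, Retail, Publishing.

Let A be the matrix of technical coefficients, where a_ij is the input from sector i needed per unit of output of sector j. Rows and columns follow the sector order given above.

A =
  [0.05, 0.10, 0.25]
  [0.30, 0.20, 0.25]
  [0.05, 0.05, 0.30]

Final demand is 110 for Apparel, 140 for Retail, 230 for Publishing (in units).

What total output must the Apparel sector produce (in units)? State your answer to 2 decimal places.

x_A = 255.15

I − A =
  [   0.95    -0.10    -0.25]
  [  -0.30     0.80    -0.25]
  [  -0.05    -0.05     0.70]
Cofactors of I−A, C_ij = (−1)^(i+j)·(minor ij) (rows/columns in the sector order above):
  C_11 = (0.80)(0.70) − (-0.25)(-0.05) = 0.5475
  C_12 = −[(-0.30)(0.70) − (-0.25)(-0.05)] = 0.2225
  C_13 = (-0.30)(-0.05) − (0.80)(-0.05) = 0.0550
  C_21 = −[(-0.10)(0.70) − (-0.25)(-0.05)] = 0.0825
  C_22 = (0.95)(0.70) − (-0.25)(-0.05) = 0.6525
  C_23 = −[(0.95)(-0.05) − (-0.10)(-0.05)] = 0.0525
  C_31 = (-0.10)(-0.25) − (-0.25)(0.80) = 0.2250
  C_32 = −[(0.95)(-0.25) − (-0.25)(-0.30)] = 0.3125
  C_33 = (0.95)(0.80) − (-0.10)(-0.30) = 0.7300
det(I−A) = Σ_j (I−A)_1j·C_1j = (0.95)(0.5475) + (-0.10)(0.2225) + (-0.25)(0.0550) = 0.484125
adj(I−A) = Cᵀ =
  [ 0.5475   0.0825   0.2250]
  [ 0.2225   0.6525   0.3125]
  [ 0.0550   0.0525   0.7300]
(I − A)⁻¹ = adj(I−A) / det(I−A) ≈
  [   1.1309     0.1704     0.4648]
  [   0.4596     1.3478     0.6455]
  [   0.1136     0.1084     1.5079]
x = (I − A)⁻¹ d = adj(I−A)·d / det(I−A), with det(I−A) = 0.484125:
  x_A = (0.5475·110 + 0.0825·140 + 0.2250·230) / 0.484125 = 123.525 / 0.484125 ≈ 255.15
  x_R = (0.2225·110 + 0.6525·140 + 0.3125·230) / 0.484125 = 187.70 / 0.484125 ≈ 387.71
  x_P = (0.0550·110 + 0.0525·140 + 0.7300·230) / 0.484125 = 181.30 / 0.484125 ≈ 374.49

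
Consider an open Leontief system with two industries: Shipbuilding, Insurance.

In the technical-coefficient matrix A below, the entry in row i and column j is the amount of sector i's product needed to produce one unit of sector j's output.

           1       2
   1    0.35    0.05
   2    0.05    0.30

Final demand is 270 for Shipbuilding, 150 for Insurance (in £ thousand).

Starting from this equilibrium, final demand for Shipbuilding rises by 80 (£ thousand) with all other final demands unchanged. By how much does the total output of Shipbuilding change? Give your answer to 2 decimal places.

Δx_1 = 123.76

I − A =
  [   0.65    -0.05]
  [  -0.05     0.70]
det(I−A) = (0.65)(0.70) − (-0.05)(-0.05) = 0.4525
adj(I−A) = [[0.70, 0.05], [0.05, 0.65]]
(I − A)⁻¹ = adj(I−A) / det(I−A) ≈
  [   1.5470     0.1105]
  [   0.1105     1.4365]
Δx = (I − A)⁻¹ Δd with Δd having +80 in the Shipbuilding component and 0 elsewhere.
So Δx_1 = L_11 · (+80), where L_11 = adj(I−A)_11 / det(I−A) = 0.70 / 0.4525.
Δx_1 = 0.70 × (+80) / 0.4525 = 56.00 / 0.4525 ≈ 123.76.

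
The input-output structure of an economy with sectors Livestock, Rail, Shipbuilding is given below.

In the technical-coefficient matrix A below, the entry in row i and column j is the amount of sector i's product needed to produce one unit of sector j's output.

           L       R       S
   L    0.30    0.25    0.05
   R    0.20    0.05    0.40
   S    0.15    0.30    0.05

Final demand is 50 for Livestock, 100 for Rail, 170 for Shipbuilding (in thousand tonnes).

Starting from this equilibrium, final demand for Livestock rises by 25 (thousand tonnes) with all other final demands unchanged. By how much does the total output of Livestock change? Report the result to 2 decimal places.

I − A =
  [   0.70    -0.25    -0.05]
  [  -0.20     0.95    -0.40]
  [  -0.15    -0.30     0.95]
Cofactors of I−A, C_ij = (−1)^(i+j)·(minor ij) (rows/columns in the sector order above):
  C_11 = (0.95)(0.95) − (-0.40)(-0.30) = 0.7825
  C_12 = −[(-0.20)(0.95) − (-0.40)(-0.15)] = 0.2500
  C_13 = (-0.20)(-0.30) − (0.95)(-0.15) = 0.2025
  C_21 = −[(-0.25)(0.95) − (-0.05)(-0.30)] = 0.2525
  C_22 = (0.70)(0.95) − (-0.05)(-0.15) = 0.6575
  C_23 = −[(0.70)(-0.30) − (-0.25)(-0.15)] = 0.2475
  C_31 = (-0.25)(-0.40) − (-0.05)(0.95) = 0.1475
  C_32 = −[(0.70)(-0.40) − (-0.05)(-0.20)] = 0.2900
  C_33 = (0.70)(0.95) − (-0.25)(-0.20) = 0.6150
det(I−A) = Σ_j (I−A)_1j·C_1j = (0.70)(0.7825) + (-0.25)(0.2500) + (-0.05)(0.2025) = 0.475125
adj(I−A) = Cᵀ =
  [ 0.7825   0.2525   0.1475]
  [ 0.2500   0.6575   0.2900]
  [ 0.2025   0.2475   0.6150]
(I − A)⁻¹ = adj(I−A) / det(I−A) ≈
  [   1.6469     0.5314     0.3104]
  [   0.5262     1.3838     0.6104]
  [   0.4262     0.5209     1.2944]
Δx = (I − A)⁻¹ Δd with Δd having +25 in the Livestock component and 0 elsewhere.
So Δx_L = L_LL · (+25), where L_LL = adj(I−A)_LL / det(I−A) = 0.7825 / 0.475125.
Δx_L = 0.7825 × (+25) / 0.475125 = 19.5625 / 0.475125 ≈ 41.17.

Δx_L = 41.17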